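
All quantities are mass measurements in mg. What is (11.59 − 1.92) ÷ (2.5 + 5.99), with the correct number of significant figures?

11.59 − 1.92 = 9.67, limited to 2 d.p. → 3 s.f.; 2.5 + 5.99 = 8.49, limited to 1 d.p. → 2 s.f.
Carrying full precision, 9.67 ÷ 8.49 = 1.13898704358…; keep min(3, 2) = 2 s.f.
Rounded to 2 significant figures: 1.1.

1.1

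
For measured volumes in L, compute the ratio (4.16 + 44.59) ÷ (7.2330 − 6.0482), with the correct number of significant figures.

4.16 + 44.59 = 48.75, limited to 2 d.p. → 4 s.f.; 7.2330 − 6.0482 = 1.1848, limited to 4 d.p. → 5 s.f.
Carrying full precision, 48.75 ÷ 1.1848 = 41.1461850101…; keep min(4, 5) = 4 s.f.
Rounded to 4 significant figures: 41.15.

41.15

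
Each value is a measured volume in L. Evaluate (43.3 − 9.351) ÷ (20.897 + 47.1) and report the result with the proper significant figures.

4.99 × 10^-1

43.3 − 9.351 = 33.949, limited to 1 d.p. → 3 s.f.; 20.897 + 47.1 = 67.997, limited to 1 d.p. → 3 s.f.
Carrying full precision, 33.949 ÷ 67.997 = 0.499272026707…; keep min(3, 3) = 3 s.f.
Rounded to 3 significant figures: 4.99 × 10^-1.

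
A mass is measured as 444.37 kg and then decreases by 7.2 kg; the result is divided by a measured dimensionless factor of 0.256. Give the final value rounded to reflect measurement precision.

444.37 kg − 7.2 kg = 437.17 kg; the difference is limited to 1 decimal place (4 s.f.).
Carrying full precision, 437.17 ÷ 0.256 = 1707.6953125 kg; 0.256 has 3 s.f., so the result keeps min(4, 3) = 3 s.f.
Rounded to 3 significant figures: 1.71 × 10^3 kg.

1.71 × 10^3 kg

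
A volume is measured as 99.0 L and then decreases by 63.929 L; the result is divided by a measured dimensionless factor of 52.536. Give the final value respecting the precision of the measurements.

0.668 L

99.0 L − 63.929 L = 35.071 L; the difference is limited to 1 decimal place (3 s.f.).
Carrying full precision, 35.071 ÷ 52.536 = 0.667561291305… L; 52.536 has 5 s.f., so the result keeps min(3, 5) = 3 s.f.
Rounded to 3 significant figures: 0.668 L.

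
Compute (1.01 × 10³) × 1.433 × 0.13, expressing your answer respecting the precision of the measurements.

1.9 × 10²

(1.01 × 10³) × 1.433 × 0.13 = 188.1529
Multiplication/division keeps the fewest significant figures: 1.01 × 10³ → 3 s.f., 1.433 → 4 s.f., 0.13 → 2 s.f.; limit is 2.
Rounded to 2 significant figures: 1.9 × 10².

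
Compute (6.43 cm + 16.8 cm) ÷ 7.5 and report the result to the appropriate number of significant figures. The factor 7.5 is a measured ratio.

6.43 cm + 16.8 cm = 23.23 cm; the sum is limited to 1 decimal place (3 s.f.).
Carrying full precision, 23.23 ÷ 7.5 = 3.09733333333… cm; 7.5 has 2 s.f., so the result keeps min(3, 2) = 2 s.f.
Rounded to 2 significant figures: 3.1 cm.

3.1 cm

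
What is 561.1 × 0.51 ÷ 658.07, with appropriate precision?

4.3 × 10^-1

561.1 × 0.51 ÷ 658.07 = 0.434848876259…
Multiplication/division keeps the fewest significant figures: 561.1 → 4 s.f., 0.51 → 2 s.f., 658.07 → 5 s.f.; limit is 2.
Rounded to 2 significant figures: 4.3 × 10^-1.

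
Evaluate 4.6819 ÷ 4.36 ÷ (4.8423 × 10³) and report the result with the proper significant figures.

4.6819 ÷ 4.36 ÷ (4.8423 × 10³) = 0.000221760377347…
Multiplication/division keeps the fewest significant figures: 4.6819 → 5 s.f., 4.36 → 3 s.f., 4.8423 × 10³ → 5 s.f.; limit is 3.
Rounded to 3 significant figures: 2.22 × 10⁻⁴.

2.22 × 10⁻⁴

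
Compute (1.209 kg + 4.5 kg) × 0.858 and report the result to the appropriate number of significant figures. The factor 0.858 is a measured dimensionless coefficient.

1.209 kg + 4.5 kg = 5.709 kg; the sum is limited to 1 decimal place (2 s.f.).
Carrying full precision, 5.709 × 0.858 = 4.898322 kg; 0.858 has 3 s.f., so the result keeps min(2, 3) = 2 s.f.
Rounded to 2 significant figures: 4.9 kg.

4.9 kg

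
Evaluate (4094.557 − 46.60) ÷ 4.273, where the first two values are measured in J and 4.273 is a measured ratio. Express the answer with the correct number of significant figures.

4094.557 J − 46.60 J = 4047.957 J; the difference is limited to 2 decimal places (6 s.f.).
Carrying full precision, 4047.957 ÷ 4.273 = 947.333723379… J; 4.273 has 4 s.f., so the result keeps min(6, 4) = 4 s.f.
Rounded to 4 significant figures: 947.3 J.

947.3 J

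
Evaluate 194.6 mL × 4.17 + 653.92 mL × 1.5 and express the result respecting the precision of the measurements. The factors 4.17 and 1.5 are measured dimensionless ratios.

194.6 × 4.17 = 811.482 → 811 mL (3 s.f., last digit at the 10^0 place).
653.92 × 1.5 = 980.88 → 9.8 × 10^2 mL (2 s.f., last digit at the 10^1 place).
Sum: 1792.362 mL; keep the coarser place, 10^1.
Result: 1.79 × 10^3 mL.

1.79 × 10^3 mL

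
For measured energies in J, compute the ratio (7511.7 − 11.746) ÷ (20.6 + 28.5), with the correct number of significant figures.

7511.7 − 11.746 = 7499.954, limited to 1 d.p. → 5 s.f.; 20.6 + 28.5 = 49.1, limited to 1 d.p. → 3 s.f.
Carrying full precision, 7499.954 ÷ 49.1 = 152.748553971…; keep min(5, 3) = 3 s.f.
Rounded to 3 significant figures: 153.

153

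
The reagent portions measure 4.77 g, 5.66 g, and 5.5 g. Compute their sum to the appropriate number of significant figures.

15.9 g

4.77 g + 5.66 g + 5.5 g = 15.93 g.
Addition/subtraction keeps the fewest decimal places: 4.77 → 2 decimal places, 5.66 → 2 decimal places, 5.5 → 1 decimal place; limit is 1.
Rounded to 1 decimal place: 15.9 g.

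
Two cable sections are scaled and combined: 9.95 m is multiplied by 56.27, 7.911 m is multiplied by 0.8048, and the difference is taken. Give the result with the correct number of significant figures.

5.54 × 10² m

9.95 × 56.27 = 559.8865 → 5.60 × 10² m (3 s.f., last digit at the 10^0 place).
7.911 × 0.8048 = 6.3667728 → 6.367 m (4 s.f., last digit at the 10^-3 place).
Difference: 553.5197272 m; keep the coarser place, 10^0.
Result: 5.54 × 10² m.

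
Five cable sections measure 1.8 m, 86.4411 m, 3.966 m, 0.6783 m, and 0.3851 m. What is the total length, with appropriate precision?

93.3 m

1.8 m + 86.4411 m + 3.966 m + 0.6783 m + 0.3851 m = 93.2705 m.
Addition/subtraction keeps the fewest decimal places: 1.8 → 1 decimal place, 86.4411 → 4 decimal places, 3.966 → 3 decimal places, 0.6783 → 4 decimal places, 0.3851 → 4 decimal places; limit is 1.
Rounded to 1 decimal place: 93.3 m.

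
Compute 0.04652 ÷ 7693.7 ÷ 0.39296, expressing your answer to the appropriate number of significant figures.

1.539 × 10^-5

0.04652 ÷ 7693.7 ÷ 0.39296 = 0.0000153870765027…
Multiplication/division keeps the fewest significant figures: 0.04652 → 4 s.f., 7693.7 → 5 s.f., 0.39296 → 5 s.f.; limit is 4.
Rounded to 4 significant figures: 1.539 × 10^-5.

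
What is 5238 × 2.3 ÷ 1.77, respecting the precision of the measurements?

6.8 × 10^3

5238 × 2.3 ÷ 1.77 = 6806.44067797…
Multiplication/division keeps the fewest significant figures: 5238 → 4 s.f., 2.3 → 2 s.f., 1.77 → 3 s.f.; limit is 2.
Rounded to 2 significant figures: 6.8 × 10^3.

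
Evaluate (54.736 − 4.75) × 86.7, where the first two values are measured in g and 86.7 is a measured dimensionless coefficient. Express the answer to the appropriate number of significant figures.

54.736 g − 4.75 g = 49.986 g; the difference is limited to 2 decimal places (4 s.f.).
Carrying full precision, 49.986 × 86.7 = 4333.7862 g; 86.7 has 3 s.f., so the result keeps min(4, 3) = 3 s.f.
Rounded to 3 significant figures: 4.33 × 10³ g.

4.33 × 10³ g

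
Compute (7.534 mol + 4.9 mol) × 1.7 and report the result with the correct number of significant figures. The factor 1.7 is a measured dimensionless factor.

7.534 mol + 4.9 mol = 12.434 mol; the sum is limited to 1 decimal place (3 s.f.).
Carrying full precision, 12.434 × 1.7 = 21.1378 mol; 1.7 has 2 s.f., so the result keeps min(3, 2) = 2 s.f.
Rounded to 2 significant figures: 21 mol.

21 mol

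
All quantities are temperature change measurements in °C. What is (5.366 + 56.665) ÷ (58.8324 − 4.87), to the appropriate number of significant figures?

1.150

5.366 + 56.665 = 62.031, limited to 3 d.p. → 5 s.f.; 58.8324 − 4.87 = 53.9624, limited to 2 d.p. → 4 s.f.
Carrying full precision, 62.031 ÷ 53.9624 = 1.14952263057…; keep min(5, 4) = 4 s.f.
Rounded to 4 significant figures: 1.150.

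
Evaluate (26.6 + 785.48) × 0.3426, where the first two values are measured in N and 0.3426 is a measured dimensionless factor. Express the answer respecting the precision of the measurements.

2.782 × 10² N

26.6 N + 785.48 N = 812.08 N; the sum is limited to 1 decimal place (4 s.f.).
Carrying full precision, 812.08 × 0.3426 = 278.218608 N; 0.3426 has 4 s.f., so the result keeps min(4, 4) = 4 s.f.
Rounded to 4 significant figures: 2.782 × 10² N.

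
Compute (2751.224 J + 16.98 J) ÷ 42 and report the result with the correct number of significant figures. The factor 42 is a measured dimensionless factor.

2751.224 J + 16.98 J = 2768.204 J; the sum is limited to 2 decimal places (6 s.f.).
Carrying full precision, 2768.204 ÷ 42 = 65.9096190476… J; 42 has 2 s.f., so the result keeps min(6, 2) = 2 s.f.
Rounded to 2 significant figures: 66 J.

66 J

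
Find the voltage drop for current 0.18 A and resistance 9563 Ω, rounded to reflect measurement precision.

voltage drop = 0.18 A × 9563 Ω = 1721.34 V.
0.18 has 2 significant figures; 9563 has 4.
Division/multiplication keeps the fewest: 2 significant figures.
Rounded: 1.7 × 10³ V.

1.7 × 10³ V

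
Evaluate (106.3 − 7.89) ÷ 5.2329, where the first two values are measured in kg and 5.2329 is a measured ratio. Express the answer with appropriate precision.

18.8 kg

106.3 kg − 7.89 kg = 98.41 kg; the difference is limited to 1 decimal place (3 s.f.).
Carrying full precision, 98.41 ÷ 5.2329 = 18.8060157847… kg; 5.2329 has 5 s.f., so the result keeps min(3, 5) = 3 s.f.
Rounded to 3 significant figures: 18.8 kg.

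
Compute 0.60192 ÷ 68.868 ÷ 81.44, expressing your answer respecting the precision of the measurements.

1.073 × 10⁻⁴

0.60192 ÷ 68.868 ÷ 81.44 = 0.000107320710227…
Multiplication/division keeps the fewest significant figures: 0.60192 → 5 s.f., 68.868 → 5 s.f., 81.44 → 4 s.f.; limit is 4.
Rounded to 4 significant figures: 1.073 × 10⁻⁴.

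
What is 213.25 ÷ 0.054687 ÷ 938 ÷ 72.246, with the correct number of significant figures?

0.0575

213.25 ÷ 0.054687 ÷ 938 ÷ 72.246 = 0.0575424428463…
Multiplication/division keeps the fewest significant figures: 213.25 → 5 s.f., 0.054687 → 5 s.f., 938 → 3 s.f., 72.246 → 5 s.f.; limit is 3.
Rounded to 3 significant figures: 0.0575.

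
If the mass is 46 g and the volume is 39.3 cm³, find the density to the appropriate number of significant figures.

1.2 g/cm³

density = 46 g ÷ 39.3 cm³ = 1.17048346056… g/cm³.
46 has 2 significant figures; 39.3 has 3.
Division/multiplication keeps the fewest: 2 significant figures.
Rounded: 1.2 g/cm³.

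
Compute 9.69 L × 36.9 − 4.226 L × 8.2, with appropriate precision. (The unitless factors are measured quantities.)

323 L

9.69 × 36.9 = 357.561 → 3.58 × 10² L (3 s.f., last digit at the 10^0 place).
4.226 × 8.2 = 34.6532 → 35 L (2 s.f., last digit at the 10^0 place).
Difference: 322.9078 L; keep the coarser place, 10^0.
Result: 323 L.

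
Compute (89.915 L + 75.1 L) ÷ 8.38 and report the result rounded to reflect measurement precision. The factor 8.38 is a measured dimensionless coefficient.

19.7 L

89.915 L + 75.1 L = 165.015 L; the sum is limited to 1 decimal place (4 s.f.).
Carrying full precision, 165.015 ÷ 8.38 = 19.6915274463… L; 8.38 has 3 s.f., so the result keeps min(4, 3) = 3 s.f.
Rounded to 3 significant figures: 19.7 L.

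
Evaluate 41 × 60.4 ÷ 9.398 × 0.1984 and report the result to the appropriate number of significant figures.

41 × 60.4 ÷ 9.398 × 0.1984 = 52.2789699936…
Multiplication/division keeps the fewest significant figures: 41 → 2 s.f., 60.4 → 3 s.f., 9.398 → 4 s.f., 0.1984 → 4 s.f.; limit is 2.
Rounded to 2 significant figures: 52.

52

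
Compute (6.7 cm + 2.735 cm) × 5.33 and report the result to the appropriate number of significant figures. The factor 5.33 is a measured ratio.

50. cm

6.7 cm + 2.735 cm = 9.435 cm; the sum is limited to 1 decimal place (2 s.f.).
Carrying full precision, 9.435 × 5.33 = 50.28855 cm; 5.33 has 3 s.f., so the result keeps min(2, 3) = 2 s.f.
Rounded to 2 significant figures: 50. cm.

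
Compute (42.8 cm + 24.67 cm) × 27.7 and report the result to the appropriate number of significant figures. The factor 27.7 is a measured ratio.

42.8 cm + 24.67 cm = 67.47 cm; the sum is limited to 1 decimal place (3 s.f.).
Carrying full precision, 67.47 × 27.7 = 1868.919 cm; 27.7 has 3 s.f., so the result keeps min(3, 3) = 3 s.f.
Rounded to 3 significant figures: 1.87 × 10³ cm.

1.87 × 10³ cm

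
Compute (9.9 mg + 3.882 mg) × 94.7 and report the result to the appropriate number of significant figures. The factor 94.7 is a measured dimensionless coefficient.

9.9 mg + 3.882 mg = 13.782 mg; the sum is limited to 1 decimal place (3 s.f.).
Carrying full precision, 13.782 × 94.7 = 1305.1554 mg; 94.7 has 3 s.f., so the result keeps min(3, 3) = 3 s.f.
Rounded to 3 significant figures: 1.31 × 10³ mg.

1.31 × 10³ mg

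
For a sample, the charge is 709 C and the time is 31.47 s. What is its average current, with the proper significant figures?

average current = 709 C ÷ 31.47 s = 22.5293930728… A.
709 has 3 significant figures; 31.47 has 4.
Division/multiplication keeps the fewest: 3 significant figures.
Rounded: 22.5 A.

22.5 A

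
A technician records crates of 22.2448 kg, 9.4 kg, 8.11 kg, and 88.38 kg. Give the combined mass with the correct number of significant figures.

1.281 × 10^2 kg

22.2448 kg + 9.4 kg + 8.11 kg + 88.38 kg = 128.1348 kg.
Addition/subtraction keeps the fewest decimal places: 22.2448 → 4 decimal places, 9.4 → 1 decimal place, 8.11 → 2 decimal places, 88.38 → 2 decimal places; limit is 1.
Rounded to 1 decimal place: 1.281 × 10^2 kg.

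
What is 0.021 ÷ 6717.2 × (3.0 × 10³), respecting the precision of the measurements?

0.021 ÷ 6717.2 × (3.0 × 10³) = 0.00937890787828…
Multiplication/division keeps the fewest significant figures: 0.021 → 2 s.f., 6717.2 → 5 s.f., 3.0 × 10³ → 2 s.f.; limit is 2.
Rounded to 2 significant figures: 0.0094.

0.0094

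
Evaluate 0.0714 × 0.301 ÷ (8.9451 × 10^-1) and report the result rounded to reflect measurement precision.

0.0714 × 0.301 ÷ (8.9451 × 10^-1) = 0.0240258912701…
Multiplication/division keeps the fewest significant figures: 0.0714 → 3 s.f., 0.301 → 3 s.f., 8.9451 × 10^-1 → 5 s.f.; limit is 3.
Rounded to 3 significant figures: 2.40 × 10^-2.

2.40 × 10^-2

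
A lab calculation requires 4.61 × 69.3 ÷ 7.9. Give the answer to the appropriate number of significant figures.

4.61 × 69.3 ÷ 7.9 = 40.4396202532…
Multiplication/division keeps the fewest significant figures: 4.61 → 3 s.f., 69.3 → 3 s.f., 7.9 → 2 s.f.; limit is 2.
Rounded to 2 significant figures: 40.

40.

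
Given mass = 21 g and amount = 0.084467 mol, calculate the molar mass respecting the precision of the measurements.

2.5 × 10^2 g/mol

molar mass = 21 g ÷ 0.084467 mol = 248.617803403… g/mol.
21 has 2 significant figures; 0.084467 has 5.
Division/multiplication keeps the fewest: 2 significant figures.
Rounded: 2.5 × 10^2 g/mol.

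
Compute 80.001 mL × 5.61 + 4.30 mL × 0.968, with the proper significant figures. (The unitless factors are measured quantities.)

80.001 × 5.61 = 448.80561 → 4.49 × 10² mL (3 s.f., last digit at the 10^0 place).
4.30 × 0.968 = 4.1624 → 4.16 mL (3 s.f., last digit at the 10^-2 place).
Sum: 452.96801 mL; keep the coarser place, 10^0.
Result: 453 mL.

453 mL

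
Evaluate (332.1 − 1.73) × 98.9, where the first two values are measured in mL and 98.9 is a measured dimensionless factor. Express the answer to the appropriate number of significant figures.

332.1 mL − 1.73 mL = 330.37 mL; the difference is limited to 1 decimal place (4 s.f.).
Carrying full precision, 330.37 × 98.9 = 32673.593 mL; 98.9 has 3 s.f., so the result keeps min(4, 3) = 3 s.f.
Rounded to 3 significant figures: 3.27 × 10^4 mL.

3.27 × 10^4 mL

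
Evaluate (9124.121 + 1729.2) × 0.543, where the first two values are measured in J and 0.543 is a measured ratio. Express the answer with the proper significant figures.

5.89 × 10³ J

9124.121 J + 1729.2 J = 10853.321 J; the sum is limited to 1 decimal place (6 s.f.).
Carrying full precision, 10853.321 × 0.543 = 5893.353303 J; 0.543 has 3 s.f., so the result keeps min(6, 3) = 3 s.f.
Rounded to 3 significant figures: 5.89 × 10³ J.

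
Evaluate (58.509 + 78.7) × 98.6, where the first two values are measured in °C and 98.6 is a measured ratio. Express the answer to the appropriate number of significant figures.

58.509 °C + 78.7 °C = 137.209 °C; the sum is limited to 1 decimal place (4 s.f.).
Carrying full precision, 137.209 × 98.6 = 13528.8074 °C; 98.6 has 3 s.f., so the result keeps min(4, 3) = 3 s.f.
Rounded to 3 significant figures: 1.35 × 10^4 °C.

1.35 × 10^4 °C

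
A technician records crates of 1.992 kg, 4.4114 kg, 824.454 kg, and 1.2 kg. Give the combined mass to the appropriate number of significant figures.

832.1 kg

1.992 kg + 4.4114 kg + 824.454 kg + 1.2 kg = 832.0574 kg.
Addition/subtraction keeps the fewest decimal places: 1.992 → 3 decimal places, 4.4114 → 4 decimal places, 824.454 → 3 decimal places, 1.2 → 1 decimal place; limit is 1.
Rounded to 1 decimal place: 832.1 kg.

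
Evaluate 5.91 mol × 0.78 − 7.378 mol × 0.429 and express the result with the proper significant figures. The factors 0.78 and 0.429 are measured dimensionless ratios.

5.91 × 0.78 = 4.6098 → 4.6 mol (2 s.f., last digit at the 10^-1 place).
7.378 × 0.429 = 3.165162 → 3.17 mol (3 s.f., last digit at the 10^-2 place).
Difference: 1.444638 mol; keep the coarser place, 10^-1.
Result: 1.4 mol.

1.4 mol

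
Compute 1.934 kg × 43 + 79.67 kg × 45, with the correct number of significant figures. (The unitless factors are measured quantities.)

3.7 × 10³ kg

1.934 × 43 = 83.162 → 83 kg (2 s.f., last digit at the 10^0 place).
79.67 × 45 = 3585.15 → 3.6 × 10³ kg (2 s.f., last digit at the 10^2 place).
Sum: 3668.312 kg; keep the coarser place, 10^2.
Result: 3.7 × 10³ kg.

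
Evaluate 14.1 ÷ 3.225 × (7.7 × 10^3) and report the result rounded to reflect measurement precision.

3.4 × 10^4

14.1 ÷ 3.225 × (7.7 × 10^3) = 33665.1162791…
Multiplication/division keeps the fewest significant figures: 14.1 → 3 s.f., 3.225 → 4 s.f., 7.7 × 10^3 → 2 s.f.; limit is 2.
Rounded to 2 significant figures: 3.4 × 10^4.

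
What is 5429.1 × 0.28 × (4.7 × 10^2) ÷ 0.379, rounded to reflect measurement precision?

1.9 × 10^6

5429.1 × 0.28 × (4.7 × 10^2) ÷ 0.379 = 1885143.95778…
Multiplication/division keeps the fewest significant figures: 5429.1 → 5 s.f., 0.28 → 2 s.f., 4.7 × 10^2 → 2 s.f., 0.379 → 3 s.f.; limit is 2.
Rounded to 2 significant figures: 1.9 × 10^6.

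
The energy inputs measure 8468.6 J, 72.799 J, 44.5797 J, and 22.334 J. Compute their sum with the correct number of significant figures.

8468.6 J + 72.799 J + 44.5797 J + 22.334 J = 8608.3127 J.
Addition/subtraction keeps the fewest decimal places: 8468.6 → 1 decimal place, 72.799 → 3 decimal places, 44.5797 → 4 decimal places, 22.334 → 3 decimal places; limit is 1.
Rounded to 1 decimal place: 8608.3 J.

8608.3 J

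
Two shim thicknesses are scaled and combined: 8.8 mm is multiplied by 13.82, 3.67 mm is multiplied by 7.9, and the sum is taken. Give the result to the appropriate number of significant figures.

8.8 × 13.82 = 121.616 → 1.2 × 10^2 mm (2 s.f., last digit at the 10^1 place).
3.67 × 7.9 = 28.993 → 29 mm (2 s.f., last digit at the 10^0 place).
Sum: 150.609 mm; keep the coarser place, 10^1.
Result: 1.5 × 10^2 mm.

1.5 × 10^2 mm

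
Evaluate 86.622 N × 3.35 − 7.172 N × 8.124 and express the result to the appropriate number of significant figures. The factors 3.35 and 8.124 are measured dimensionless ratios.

86.622 × 3.35 = 290.1837 → 290. N (3 s.f., last digit at the 10^0 place).
7.172 × 8.124 = 58.265328 → 58.27 N (4 s.f., last digit at the 10^-2 place).
Difference: 231.918372 N; keep the coarser place, 10^0.
Result: 232 N.

232 N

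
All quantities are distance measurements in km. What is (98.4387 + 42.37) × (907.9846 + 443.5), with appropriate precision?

98.4387 + 42.37 = 140.8087, limited to 2 d.p. → 5 s.f.; 907.9846 + 443.5 = 1351.4846, limited to 1 d.p. → 5 s.f.
Carrying full precision, 140.8087 × 1351.4846 = 190300.789596…; keep min(5, 5) = 5 s.f.
Rounded to 5 significant figures: 1.9030 × 10^5 km².

1.9030 × 10^5 km²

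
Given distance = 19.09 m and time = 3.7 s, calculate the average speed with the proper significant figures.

5.2 m/s

average speed = 19.09 m ÷ 3.7 s = 5.15945945946… m/s.
19.09 has 4 significant figures; 3.7 has 2.
Division/multiplication keeps the fewest: 2 significant figures.
Rounded: 5.2 m/s.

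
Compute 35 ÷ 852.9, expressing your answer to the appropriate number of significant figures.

35 ÷ 852.9 = 0.0410364638293…
Multiplication/division keeps the fewest significant figures: 35 → 2 s.f., 852.9 → 4 s.f.; limit is 2.
Rounded to 2 significant figures: 0.041.

0.041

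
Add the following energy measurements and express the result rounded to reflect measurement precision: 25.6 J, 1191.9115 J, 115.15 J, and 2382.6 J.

25.6 J + 1191.9115 J + 115.15 J + 2382.6 J = 3715.2615 J.
Addition/subtraction keeps the fewest decimal places: 25.6 → 1 decimal place, 1191.9115 → 4 decimal places, 115.15 → 2 decimal places, 2382.6 → 1 decimal place; limit is 1.
Rounded to 1 decimal place: 3715.3 J.

3715.3 J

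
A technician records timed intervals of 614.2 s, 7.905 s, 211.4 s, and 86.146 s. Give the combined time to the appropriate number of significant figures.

919.7 s

614.2 s + 7.905 s + 211.4 s + 86.146 s = 919.651 s.
Addition/subtraction keeps the fewest decimal places: 614.2 → 1 decimal place, 7.905 → 3 decimal places, 211.4 → 1 decimal place, 86.146 → 3 decimal places; limit is 1.
Rounded to 1 decimal place: 919.7 s.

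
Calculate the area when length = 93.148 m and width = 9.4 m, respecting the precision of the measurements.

8.8 × 10^2 m²

area = 93.148 m × 9.4 m = 875.5912 m².
93.148 has 5 significant figures; 9.4 has 2.
Division/multiplication keeps the fewest: 2 significant figures.
Rounded: 8.8 × 10^2 m².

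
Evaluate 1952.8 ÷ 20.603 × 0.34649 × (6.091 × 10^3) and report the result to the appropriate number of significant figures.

1952.8 ÷ 20.603 × 0.34649 × (6.091 × 10^3) = 200035.284578…
Multiplication/division keeps the fewest significant figures: 1952.8 → 5 s.f., 20.603 → 5 s.f., 0.34649 → 5 s.f., 6.091 × 10^3 → 4 s.f.; limit is 4.
Rounded to 4 significant figures: 2.000 × 10^5.

2.000 × 10^5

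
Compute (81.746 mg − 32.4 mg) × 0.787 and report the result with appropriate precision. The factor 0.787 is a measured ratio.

81.746 mg − 32.4 mg = 49.346 mg; the difference is limited to 1 decimal place (3 s.f.).
Carrying full precision, 49.346 × 0.787 = 38.835302 mg; 0.787 has 3 s.f., so the result keeps min(3, 3) = 3 s.f.
Rounded to 3 significant figures: 38.8 mg.

38.8 mg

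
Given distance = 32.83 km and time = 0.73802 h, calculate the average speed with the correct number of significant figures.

44.48 km/h

average speed = 32.83 km ÷ 0.73802 h = 44.4838893255… km/h.
32.83 has 4 significant figures; 0.73802 has 5.
Division/multiplication keeps the fewest: 4 significant figures.
Rounded: 44.48 km/h.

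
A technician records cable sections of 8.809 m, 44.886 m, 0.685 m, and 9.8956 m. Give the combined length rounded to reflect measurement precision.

64.276 m

8.809 m + 44.886 m + 0.685 m + 9.8956 m = 64.2756 m.
Addition/subtraction keeps the fewest decimal places: 8.809 → 3 decimal places, 44.886 → 3 decimal places, 0.685 → 3 decimal places, 9.8956 → 4 decimal places; limit is 3.
Rounded to 3 decimal places: 64.276 m.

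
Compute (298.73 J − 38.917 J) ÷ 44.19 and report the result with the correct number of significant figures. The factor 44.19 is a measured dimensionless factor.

5.879 J

298.73 J − 38.917 J = 259.813 J; the difference is limited to 2 decimal places (5 s.f.).
Carrying full precision, 259.813 ÷ 44.19 = 5.87945236479… J; 44.19 has 4 s.f., so the result keeps min(5, 4) = 4 s.f.
Rounded to 4 significant figures: 5.879 J.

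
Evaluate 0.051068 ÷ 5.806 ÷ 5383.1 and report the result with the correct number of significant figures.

0.051068 ÷ 5.806 ÷ 5383.1 = 0.0000016339522871…
Multiplication/division keeps the fewest significant figures: 0.051068 → 5 s.f., 5.806 → 4 s.f., 5383.1 → 5 s.f.; limit is 4.
Rounded to 4 significant figures: 1.634 × 10^-6.

1.634 × 10^-6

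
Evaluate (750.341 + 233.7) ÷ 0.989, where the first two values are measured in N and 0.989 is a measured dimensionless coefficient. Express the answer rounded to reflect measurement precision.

750.341 N + 233.7 N = 984.041 N; the sum is limited to 1 decimal place (4 s.f.).
Carrying full precision, 984.041 ÷ 0.989 = 994.985844287… N; 0.989 has 3 s.f., so the result keeps min(4, 3) = 3 s.f.
Rounded to 3 significant figures: 995 N.

995 N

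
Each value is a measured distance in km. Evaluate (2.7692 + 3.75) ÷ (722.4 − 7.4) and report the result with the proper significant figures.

2.7692 + 3.75 = 6.5192, limited to 2 d.p. → 3 s.f.; 722.4 − 7.4 = 715.0, limited to 1 d.p. → 4 s.f.
Carrying full precision, 6.5192 ÷ 715.0 = 0.00911776223776…; keep min(3, 4) = 3 s.f.
Rounded to 3 significant figures: 9.12 × 10^-3.

9.12 × 10^-3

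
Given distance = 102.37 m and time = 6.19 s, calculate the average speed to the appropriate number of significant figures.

16.5 m/s

average speed = 102.37 m ÷ 6.19 s = 16.5379644588… m/s.
102.37 has 5 significant figures; 6.19 has 3.
Division/multiplication keeps the fewest: 3 significant figures.
Rounded: 16.5 m/s.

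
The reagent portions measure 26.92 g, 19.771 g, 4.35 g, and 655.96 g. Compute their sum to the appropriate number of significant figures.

707.00 g

26.92 g + 19.771 g + 4.35 g + 655.96 g = 707.001 g.
Addition/subtraction keeps the fewest decimal places: 26.92 → 2 decimal places, 19.771 → 3 decimal places, 4.35 → 2 decimal places, 655.96 → 2 decimal places; limit is 2.
Rounded to 2 decimal places: 707.00 g.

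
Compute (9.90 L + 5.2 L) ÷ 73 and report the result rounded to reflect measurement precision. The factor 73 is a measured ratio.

9.90 L + 5.2 L = 15.10 L; the sum is limited to 1 decimal place (3 s.f.).
Carrying full precision, 15.10 ÷ 73 = 0.206849315068… L; 73 has 2 s.f., so the result keeps min(3, 2) = 2 s.f.
Rounded to 2 significant figures: 0.21 L.

0.21 L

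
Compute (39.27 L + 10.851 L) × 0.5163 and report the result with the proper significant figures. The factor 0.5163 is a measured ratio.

25.88 L

39.27 L + 10.851 L = 50.121 L; the sum is limited to 2 decimal places (4 s.f.).
Carrying full precision, 50.121 × 0.5163 = 25.8774723 L; 0.5163 has 4 s.f., so the result keeps min(4, 4) = 4 s.f.
Rounded to 4 significant figures: 25.88 L.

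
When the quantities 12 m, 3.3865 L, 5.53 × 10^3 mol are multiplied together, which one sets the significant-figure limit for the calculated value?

12 m

12 m → 2 s.f.; 3.3865 L → 5 s.f.; 5.53 × 10^3 mol → 3 s.f.
The fewest is 2 significant figures, from 12 m.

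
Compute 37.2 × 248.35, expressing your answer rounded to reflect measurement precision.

9.24 × 10^3

37.2 × 248.35 = 9238.62
Multiplication/division keeps the fewest significant figures: 37.2 → 3 s.f., 248.35 → 5 s.f.; limit is 3.
Rounded to 3 significant figures: 9.24 × 10^3.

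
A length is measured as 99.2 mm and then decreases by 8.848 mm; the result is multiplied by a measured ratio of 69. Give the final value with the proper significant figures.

6.2 × 10³ mm

99.2 mm − 8.848 mm = 90.352 mm; the difference is limited to 1 decimal place (3 s.f.).
Carrying full precision, 90.352 × 69 = 6234.288 mm; 69 has 2 s.f., so the result keeps min(3, 2) = 2 s.f.
Rounded to 2 significant figures: 6.2 × 10³ mm.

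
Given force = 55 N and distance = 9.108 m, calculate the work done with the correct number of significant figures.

work done = 55 N × 9.108 m = 500.94 J.
55 has 2 significant figures; 9.108 has 4.
Division/multiplication keeps the fewest: 2 significant figures.
Rounded: 5.0 × 10^2 J.

5.0 × 10^2 J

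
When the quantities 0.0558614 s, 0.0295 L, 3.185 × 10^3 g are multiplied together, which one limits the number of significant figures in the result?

0.0295 L

0.0558614 s → 6 s.f.; 0.0295 L → 3 s.f.; 3.185 × 10^3 g → 4 s.f.
The fewest is 3 significant figures, from 0.0295 L.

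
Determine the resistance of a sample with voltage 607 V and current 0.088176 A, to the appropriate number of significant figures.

resistance = 607 V ÷ 0.088176 A = 6883.95935402… Ω.
607 has 3 significant figures; 0.088176 has 5.
Division/multiplication keeps the fewest: 3 significant figures.
Rounded: 6.88 × 10³ Ω.

6.88 × 10³ Ω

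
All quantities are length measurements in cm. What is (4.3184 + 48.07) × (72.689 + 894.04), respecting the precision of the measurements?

5.065 × 10^4 cm²

4.3184 + 48.07 = 52.3884, limited to 2 d.p. → 4 s.f.; 72.689 + 894.04 = 966.729, limited to 2 d.p. → 5 s.f.
Carrying full precision, 52.3884 × 966.729 = 50645.3855436; keep min(4, 5) = 4 s.f.
Rounded to 4 significant figures: 5.065 × 10^4 cm².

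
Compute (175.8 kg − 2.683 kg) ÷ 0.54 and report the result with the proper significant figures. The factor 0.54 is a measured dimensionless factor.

175.8 kg − 2.683 kg = 173.117 kg; the difference is limited to 1 decimal place (4 s.f.).
Carrying full precision, 173.117 ÷ 0.54 = 320.587037037… kg; 0.54 has 2 s.f., so the result keeps min(4, 2) = 2 s.f.
Rounded to 2 significant figures: 3.2 × 10² kg.

3.2 × 10² kg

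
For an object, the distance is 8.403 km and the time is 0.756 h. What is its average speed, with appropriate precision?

11.1 km/h

average speed = 8.403 km ÷ 0.756 h = 11.1150793651… km/h.
8.403 has 4 significant figures; 0.756 has 3.
Division/multiplication keeps the fewest: 3 significant figures.
Rounded: 11.1 km/h.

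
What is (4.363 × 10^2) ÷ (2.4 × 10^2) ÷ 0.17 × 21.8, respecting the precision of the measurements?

(4.363 × 10^2) ÷ (2.4 × 10^2) ÷ 0.17 × 21.8 = 233.121078431…
Multiplication/division keeps the fewest significant figures: 4.363 × 10^2 → 4 s.f., 2.4 × 10^2 → 2 s.f., 0.17 → 2 s.f., 21.8 → 3 s.f.; limit is 2.
Rounded to 2 significant figures: 2.3 × 10^2.

2.3 × 10^2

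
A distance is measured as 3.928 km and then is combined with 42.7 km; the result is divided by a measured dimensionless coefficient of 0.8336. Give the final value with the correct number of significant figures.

55.9 km

3.928 km + 42.7 km = 46.628 km; the sum is limited to 1 decimal place (3 s.f.).
Carrying full precision, 46.628 ÷ 0.8336 = 55.9357005758… km; 0.8336 has 4 s.f., so the result keeps min(3, 4) = 3 s.f.
Rounded to 3 significant figures: 55.9 km.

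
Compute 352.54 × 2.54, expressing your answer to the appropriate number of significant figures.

895

352.54 × 2.54 = 895.4516
Multiplication/division keeps the fewest significant figures: 352.54 → 5 s.f., 2.54 → 3 s.f.; limit is 3.
Rounded to 3 significant figures: 895.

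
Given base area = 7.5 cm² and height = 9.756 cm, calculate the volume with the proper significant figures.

73 cm³

volume = 7.5 cm² × 9.756 cm = 73.17 cm³.
7.5 has 2 significant figures; 9.756 has 4.
Division/multiplication keeps the fewest: 2 significant figures.
Rounded: 73 cm³.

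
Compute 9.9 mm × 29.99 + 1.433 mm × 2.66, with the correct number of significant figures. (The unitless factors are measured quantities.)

3.0 × 10² mm

9.9 × 29.99 = 296.901 → 3.0 × 10² mm (2 s.f., last digit at the 10^1 place).
1.433 × 2.66 = 3.81178 → 3.81 mm (3 s.f., last digit at the 10^-2 place).
Sum: 300.71278 mm; keep the coarser place, 10^1.
Result: 3.0 × 10² mm.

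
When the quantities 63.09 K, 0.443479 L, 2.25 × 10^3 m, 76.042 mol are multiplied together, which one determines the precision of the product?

63.09 K → 4 s.f.; 0.443479 L → 6 s.f.; 2.25 × 10^3 m → 3 s.f.; 76.042 mol → 5 s.f.
The fewest is 3 significant figures, from 2.25 × 10^3 m.

2.25 × 10^3 m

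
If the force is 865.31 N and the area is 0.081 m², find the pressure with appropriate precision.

pressure = 865.31 N ÷ 0.081 m² = 10682.8395062… Pa.
865.31 has 5 significant figures; 0.081 has 2.
Division/multiplication keeps the fewest: 2 significant figures.
Rounded: 1.1 × 10⁴ Pa.

1.1 × 10⁴ Pa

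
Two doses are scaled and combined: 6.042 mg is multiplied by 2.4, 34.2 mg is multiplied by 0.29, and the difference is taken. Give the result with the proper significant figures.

5 mg

6.042 × 2.4 = 14.5008 → 15 mg (2 s.f., last digit at the 10^0 place).
34.2 × 0.29 = 9.918 → 9.9 mg (2 s.f., last digit at the 10^-1 place).
Difference: 4.5828 mg; keep the coarser place, 10^0.
Result: 5 mg.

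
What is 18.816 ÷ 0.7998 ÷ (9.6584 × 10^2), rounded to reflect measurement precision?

0.02436

18.816 ÷ 0.7998 ÷ (9.6584 × 10^2) = 0.0243579490085…
Multiplication/division keeps the fewest significant figures: 18.816 → 5 s.f., 0.7998 → 4 s.f., 9.6584 × 10^2 → 5 s.f.; limit is 4.
Rounded to 4 significant figures: 0.02436.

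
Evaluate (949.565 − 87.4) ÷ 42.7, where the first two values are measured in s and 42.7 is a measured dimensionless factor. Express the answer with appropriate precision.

20.2 s

949.565 s − 87.4 s = 862.165 s; the difference is limited to 1 decimal place (4 s.f.).
Carrying full precision, 862.165 ÷ 42.7 = 20.1912177986… s; 42.7 has 3 s.f., so the result keeps min(4, 3) = 3 s.f.
Rounded to 3 significant figures: 20.2 s.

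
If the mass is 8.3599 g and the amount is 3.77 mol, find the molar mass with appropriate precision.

molar mass = 8.3599 g ÷ 3.77 mol = 2.2174801061… g/mol.
8.3599 has 5 significant figures; 3.77 has 3.
Division/multiplication keeps the fewest: 3 significant figures.
Rounded: 2.22 g/mol.

2.22 g/mol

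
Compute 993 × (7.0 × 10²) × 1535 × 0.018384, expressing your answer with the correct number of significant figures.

993 × (7.0 × 10²) × 1535 × 0.018384 = 19615332.744
Multiplication/division keeps the fewest significant figures: 993 → 3 s.f., 7.0 × 10² → 2 s.f., 1535 → 4 s.f., 0.018384 → 5 s.f.; limit is 2.
Rounded to 2 significant figures: 2.0 × 10⁷.

2.0 × 10⁷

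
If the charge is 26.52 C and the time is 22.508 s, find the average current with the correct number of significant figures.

1.178 A

average current = 26.52 C ÷ 22.508 s = 1.17824773414… A.
26.52 has 4 significant figures; 22.508 has 5.
Division/multiplication keeps the fewest: 4 significant figures.
Rounded: 1.178 A.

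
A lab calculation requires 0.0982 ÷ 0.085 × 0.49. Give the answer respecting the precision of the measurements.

0.0982 ÷ 0.085 × 0.49 = 0.566094117647…
Multiplication/division keeps the fewest significant figures: 0.0982 → 3 s.f., 0.085 → 2 s.f., 0.49 → 2 s.f.; limit is 2.
Rounded to 2 significant figures: 0.57.

0.57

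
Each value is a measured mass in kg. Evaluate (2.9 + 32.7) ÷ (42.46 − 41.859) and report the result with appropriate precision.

59

2.9 + 32.7 = 35.6, limited to 1 d.p. → 3 s.f.; 42.46 − 41.859 = 0.601, limited to 2 d.p. → 2 s.f.
Carrying full precision, 35.6 ÷ 0.601 = 59.234608985…; keep min(3, 2) = 2 s.f.
Rounded to 2 significant figures: 59.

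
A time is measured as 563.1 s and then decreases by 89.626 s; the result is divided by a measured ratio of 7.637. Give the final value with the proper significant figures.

563.1 s − 89.626 s = 473.474 s; the difference is limited to 1 decimal place (4 s.f.).
Carrying full precision, 473.474 ÷ 7.637 = 61.9973811706… s; 7.637 has 4 s.f., so the result keeps min(4, 4) = 4 s.f.
Rounded to 4 significant figures: 62.00 s.

62.00 s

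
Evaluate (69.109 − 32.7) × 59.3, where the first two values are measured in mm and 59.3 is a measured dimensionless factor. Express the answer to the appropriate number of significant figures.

2.16 × 10^3 mm

69.109 mm − 32.7 mm = 36.409 mm; the difference is limited to 1 decimal place (3 s.f.).
Carrying full precision, 36.409 × 59.3 = 2159.0537 mm; 59.3 has 3 s.f., so the result keeps min(3, 3) = 3 s.f.
Rounded to 3 significant figures: 2.16 × 10^3 mm.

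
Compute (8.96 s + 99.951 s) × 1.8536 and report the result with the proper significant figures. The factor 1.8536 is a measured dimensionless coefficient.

8.96 s + 99.951 s = 108.911 s; the sum is limited to 2 decimal places (5 s.f.).
Carrying full precision, 108.911 × 1.8536 = 201.8774296 s; 1.8536 has 5 s.f., so the result keeps min(5, 5) = 5 s.f.
Rounded to 5 significant figures: 201.88 s.

201.88 s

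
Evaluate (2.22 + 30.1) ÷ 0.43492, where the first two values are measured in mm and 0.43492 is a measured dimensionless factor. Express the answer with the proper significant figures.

74.3 mm

2.22 mm + 30.1 mm = 32.32 mm; the sum is limited to 1 decimal place (3 s.f.).
Carrying full precision, 32.32 ÷ 0.43492 = 74.3125172446… mm; 0.43492 has 5 s.f., so the result keeps min(3, 5) = 3 s.f.
Rounded to 3 significant figures: 74.3 mm.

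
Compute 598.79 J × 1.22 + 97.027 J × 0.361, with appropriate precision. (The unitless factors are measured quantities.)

598.79 × 1.22 = 730.5238 → 731 J (3 s.f., last digit at the 10^0 place).
97.027 × 0.361 = 35.026747 → 35.0 J (3 s.f., last digit at the 10^-1 place).
Sum: 765.550547 J; keep the coarser place, 10^0.
Result: 766 J.

766 J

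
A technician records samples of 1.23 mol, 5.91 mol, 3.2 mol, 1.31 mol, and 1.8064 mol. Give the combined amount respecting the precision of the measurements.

1.23 mol + 5.91 mol + 3.2 mol + 1.31 mol + 1.8064 mol = 13.4564 mol.
Addition/subtraction keeps the fewest decimal places: 1.23 → 2 decimal places, 5.91 → 2 decimal places, 3.2 → 1 decimal place, 1.31 → 2 decimal places, 1.8064 → 4 decimal places; limit is 1.
Rounded to 1 decimal place: 13.5 mol.

13.5 mol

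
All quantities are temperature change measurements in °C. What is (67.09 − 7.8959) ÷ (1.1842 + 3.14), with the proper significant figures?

13.7

67.09 − 7.8959 = 59.1941, limited to 2 d.p. → 4 s.f.; 1.1842 + 3.14 = 4.3242, limited to 2 d.p. → 3 s.f.
Carrying full precision, 59.1941 ÷ 4.3242 = 13.6890291846…; keep min(4, 3) = 3 s.f.
Rounded to 3 significant figures: 13.7.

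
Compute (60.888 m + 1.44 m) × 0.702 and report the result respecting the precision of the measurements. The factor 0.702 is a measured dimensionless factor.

60.888 m + 1.44 m = 62.328 m; the sum is limited to 2 decimal places (4 s.f.).
Carrying full precision, 62.328 × 0.702 = 43.754256 m; 0.702 has 3 s.f., so the result keeps min(4, 3) = 3 s.f.
Rounded to 3 significant figures: 43.8 m.

43.8 m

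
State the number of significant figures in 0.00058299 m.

5

0.00058299: leading zeros are not significant.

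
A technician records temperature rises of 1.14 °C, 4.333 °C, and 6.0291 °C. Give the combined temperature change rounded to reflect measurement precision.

11.50 °C

1.14 °C + 4.333 °C + 6.0291 °C = 11.5021 °C.
Addition/subtraction keeps the fewest decimal places: 1.14 → 2 decimal places, 4.333 → 3 decimal places, 6.0291 → 4 decimal places; limit is 2.
Rounded to 2 decimal places: 11.50 °C.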